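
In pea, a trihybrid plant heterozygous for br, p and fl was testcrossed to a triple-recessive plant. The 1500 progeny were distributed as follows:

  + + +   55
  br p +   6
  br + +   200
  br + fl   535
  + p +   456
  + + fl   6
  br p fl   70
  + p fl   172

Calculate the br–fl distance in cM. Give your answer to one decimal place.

25.6 cM

The two most frequent reciprocal classes, br + fl and + p +, are the parental types, so the F1 was br + fl / + p +.
The two rarest classes, + + fl and br p +, are the double crossovers. Comparing them with the parentals, only the br allele has switched, so br is the middle locus and the order is p – br – fl.
Crossovers in the br–fl interval produce the single-crossover classes br + + and + p fl (200 + 172 = 372) plus the double crossovers (12).
RF(br–fl) = (372 + 12) / 1500 = 384/1500 = 0.2560 → 25.6 cM.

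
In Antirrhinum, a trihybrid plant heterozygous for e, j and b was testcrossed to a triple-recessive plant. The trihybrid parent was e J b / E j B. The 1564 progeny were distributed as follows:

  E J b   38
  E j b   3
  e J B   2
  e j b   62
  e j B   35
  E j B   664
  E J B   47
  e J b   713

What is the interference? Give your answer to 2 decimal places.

0.12

The two rarest classes, e J B and E j b, are the double crossovers. Comparing them with the parentals, only the b allele has switched, so b is the middle locus and the order is j – b – e.
j–b: (109 + 5)/1564 = 0.0729; b–e: (73 + 5)/1564 = 0.0499.
Expected DCO frequency = 0.0729 × 0.0499 ≈ 0.00364; observed = 5/1564 ≈ 0.00320.
Coefficient of coincidence = 0.00320/0.00364 ≈ 0.88; interference = 1 − 0.88 = 0.12.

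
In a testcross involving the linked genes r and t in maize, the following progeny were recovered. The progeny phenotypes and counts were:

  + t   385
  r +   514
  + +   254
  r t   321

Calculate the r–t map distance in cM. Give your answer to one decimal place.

39.0 cM

The two most frequent classes, + t (385) and r + (514), are the parental types, so the F1 was + t / r +.
The recombinant classes are + + and r t: 254 + 321 = 575.
Recombination frequency = 575/1474 = 0.3901 ≈ 39.0%, i.e. 39.0 cM.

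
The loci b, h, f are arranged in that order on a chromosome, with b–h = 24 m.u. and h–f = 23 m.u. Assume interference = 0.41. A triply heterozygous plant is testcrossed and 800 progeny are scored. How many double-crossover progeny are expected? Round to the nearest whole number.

Map distances give recombination frequencies of 0.240 and 0.230 for the two intervals.
With interference 0.41 (so coincidence = 0.59), expected double-crossover frequency = 0.240 × 0.230 × 0.59 = 0.03257.
Expected number = 0.03257 × 800 = 26.05 ≈ 26.

26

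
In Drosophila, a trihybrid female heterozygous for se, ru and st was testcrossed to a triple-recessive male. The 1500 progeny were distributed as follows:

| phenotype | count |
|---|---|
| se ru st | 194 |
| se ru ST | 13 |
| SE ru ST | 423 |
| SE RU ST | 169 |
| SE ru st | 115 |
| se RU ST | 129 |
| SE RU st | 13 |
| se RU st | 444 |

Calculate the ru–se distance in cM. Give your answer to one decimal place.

The two most frequent reciprocal classes, se RU st and SE ru ST, are the parental types, so the F1 was se RU st / SE ru ST.
The two rarest classes, SE RU st and se ru ST, are the double crossovers. Comparing them with the parentals, only the se allele has switched, so se is the middle locus and the order is st – se – ru.
Crossovers in the se–ru interval produce the single-crossover classes se ru st and SE RU ST (194 + 169 = 363) plus the double crossovers (26).
RF(se–ru) = (363 + 26) / 1500 = 389/1500 = 0.2593 → 25.9 cM.

25.9 cM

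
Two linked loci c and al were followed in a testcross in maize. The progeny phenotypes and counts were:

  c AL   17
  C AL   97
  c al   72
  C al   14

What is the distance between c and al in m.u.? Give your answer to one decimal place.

15.5 m.u.

The two most frequent classes, C AL (97) and c al (72), are the parental types, so the F1 was C AL / c al.
The recombinant classes are C al and c AL: 14 + 17 = 31.
Recombination frequency = 31/200 = 0.1550 ≈ 15.5%, i.e. 15.5 m.u.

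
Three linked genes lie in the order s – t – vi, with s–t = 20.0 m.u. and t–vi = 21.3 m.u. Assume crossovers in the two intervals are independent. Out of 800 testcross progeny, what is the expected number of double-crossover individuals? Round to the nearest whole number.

34

Map distances give recombination frequencies of 0.200 and 0.213 for the two intervals.
With no interference, expected double-crossover frequency = 0.200 × 0.213 = 0.04260.
Expected number = 0.04260 × 800 = 34.08 ≈ 34.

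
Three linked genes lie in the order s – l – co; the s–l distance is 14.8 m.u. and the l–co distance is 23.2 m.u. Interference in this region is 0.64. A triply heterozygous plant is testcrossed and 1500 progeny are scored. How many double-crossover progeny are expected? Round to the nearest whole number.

19

Map distances give recombination frequencies of 0.148 and 0.232 for the two intervals.
With interference 0.64 (so coincidence = 0.36), expected double-crossover frequency = 0.148 × 0.232 × 0.36 = 0.01236.
Expected number = 0.01236 × 1500 = 18.54 ≈ 19.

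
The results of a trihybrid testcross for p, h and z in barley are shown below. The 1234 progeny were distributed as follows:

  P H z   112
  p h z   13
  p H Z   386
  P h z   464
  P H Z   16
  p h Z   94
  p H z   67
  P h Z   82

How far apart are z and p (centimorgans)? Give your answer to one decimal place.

The two most frequent reciprocal classes, P h z and p H Z, are the parental types, so the F1 was P h z / p H Z.
The two rarest classes, p h z and P H Z, are the double crossovers. Comparing them with the parentals, only the p allele has switched, so p is the middle locus and the order is z – p – h.
Crossovers in the z–p interval produce the single-crossover classes P h Z and p H z (82 + 67 = 149) plus the double crossovers (29).
RF(z–p) = (149 + 29) / 1234 = 178/1234 = 0.1442 → 14.4 centimorgans.

14.4 centimorgans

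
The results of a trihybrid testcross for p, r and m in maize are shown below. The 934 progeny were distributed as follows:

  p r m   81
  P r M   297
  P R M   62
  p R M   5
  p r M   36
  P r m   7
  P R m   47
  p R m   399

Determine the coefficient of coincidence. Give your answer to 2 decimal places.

The two most frequent reciprocal classes, P r M and p R m, are the parental types, so the F1 was P r M / p R m.
The two rarest classes, P r m and p R M, are the double crossovers. Comparing them with the parentals, only the m allele has switched, so m is the middle locus and the order is p – m – r.
p–m: (83 + 12)/934 = 0.1017; m–r: (143 + 12)/934 = 0.1660.
Expected DCO frequency = 0.1017 × 0.1660 ≈ 0.01688; observed = 12/934 ≈ 0.01285.
Coefficient of coincidence = 0.01285/0.01688 ≈ 0.76.

0.76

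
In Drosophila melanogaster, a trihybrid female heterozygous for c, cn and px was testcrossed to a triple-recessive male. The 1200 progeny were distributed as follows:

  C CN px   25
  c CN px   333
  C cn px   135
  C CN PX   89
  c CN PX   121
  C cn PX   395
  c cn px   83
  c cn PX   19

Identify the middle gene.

The two most frequent reciprocal classes, c CN px and C cn PX, are the parental types, so the F1 was c CN px / C cn PX.
The two rarest classes, C CN px and c cn PX, are the double crossovers. Comparing them with the parentals, only the c allele has switched, so c is the middle locus and the order is px – c – cn.

c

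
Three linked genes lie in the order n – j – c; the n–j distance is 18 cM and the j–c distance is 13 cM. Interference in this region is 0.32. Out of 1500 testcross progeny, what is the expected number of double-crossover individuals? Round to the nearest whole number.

24

Map distances give recombination frequencies of 0.180 and 0.130 for the two intervals.
With interference 0.32 (so coincidence = 0.68), expected double-crossover frequency = 0.180 × 0.130 × 0.68 = 0.01591.
Expected number = 0.01591 × 1500 = 23.87 ≈ 24.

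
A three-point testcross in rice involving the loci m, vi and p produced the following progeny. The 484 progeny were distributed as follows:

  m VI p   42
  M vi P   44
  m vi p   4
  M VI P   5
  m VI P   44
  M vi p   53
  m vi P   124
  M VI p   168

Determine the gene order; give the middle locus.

The two most frequent reciprocal classes, M VI p and m vi P, are the parental types, so the F1 was M VI p / m vi P.
The two rarest classes, M VI P and m vi p, are the double crossovers. Comparing them with the parentals, only the p allele has switched, so p is the middle locus and the order is vi – p – m.

p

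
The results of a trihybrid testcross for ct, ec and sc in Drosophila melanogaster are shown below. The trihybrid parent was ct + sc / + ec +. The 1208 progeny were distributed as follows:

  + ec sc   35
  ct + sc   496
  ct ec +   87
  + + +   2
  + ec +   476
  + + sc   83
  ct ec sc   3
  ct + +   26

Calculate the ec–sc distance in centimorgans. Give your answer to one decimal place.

5.5 centimorgans

The two rarest classes, ct ec sc and + + +, are the double crossovers. Comparing them with the parentals, only the ec allele has switched, so ec is the middle locus and the order is sc – ec – ct.
Crossovers in the sc–ec interval produce the single-crossover classes ct + + and + ec sc (26 + 35 = 61) plus the double crossovers (5).
RF(sc–ec) = (61 + 5) / 1208 = 66/1208 = 0.0546 → 5.5 centimorgans.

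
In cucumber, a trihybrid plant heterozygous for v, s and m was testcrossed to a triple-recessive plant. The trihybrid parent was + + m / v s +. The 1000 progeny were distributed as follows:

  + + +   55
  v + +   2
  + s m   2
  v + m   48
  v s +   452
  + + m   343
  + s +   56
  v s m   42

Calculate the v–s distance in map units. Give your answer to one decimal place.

The two rarest classes, + s m and v + +, are the double crossovers. Comparing them with the parentals, only the s allele has switched, so s is the middle locus and the order is m – s – v.
Crossovers in the s–v interval produce the single-crossover classes v + m and + s + (48 + 56 = 104) plus the double crossovers (4).
RF(s–v) = (104 + 4) / 1000 = 108/1000 = 0.1080 → 10.8 map units.

10.8 map units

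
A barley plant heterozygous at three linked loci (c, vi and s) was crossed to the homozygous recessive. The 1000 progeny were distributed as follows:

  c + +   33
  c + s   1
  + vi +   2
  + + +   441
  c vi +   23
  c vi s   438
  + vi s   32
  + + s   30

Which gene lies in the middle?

vi

The two most frequent reciprocal classes, + + + and c vi s, are the parental types, so the F1 was + + + / c vi s.
The two rarest classes, + vi + and c + s, are the double crossovers. Comparing them with the parentals, only the vi allele has switched, so vi is the middle locus and the order is s – vi – c.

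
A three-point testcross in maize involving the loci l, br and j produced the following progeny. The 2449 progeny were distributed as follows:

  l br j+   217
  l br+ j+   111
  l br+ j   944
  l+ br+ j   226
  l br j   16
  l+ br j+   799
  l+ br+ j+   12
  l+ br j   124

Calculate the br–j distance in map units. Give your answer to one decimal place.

The two most frequent reciprocal classes, l br+ j and l+ br j+, are the parental types, so the F1 was l br+ j / l+ br j+.
The two rarest classes, l br j and l+ br+ j+, are the double crossovers. Comparing them with the parentals, only the br allele has switched, so br is the middle locus and the order is l – br – j.
Crossovers in the br–j interval produce the single-crossover classes l br+ j+ and l+ br j (111 + 124 = 235) plus the double crossovers (28).
RF(br–j) = (235 + 28) / 2449 = 263/2449 = 0.1074 → 10.7 map units.

10.7 map units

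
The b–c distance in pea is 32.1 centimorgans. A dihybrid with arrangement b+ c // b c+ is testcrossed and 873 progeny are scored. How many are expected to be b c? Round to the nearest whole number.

140

A map distance of 32.1 centimorgans corresponds to a recombination frequency of 0.321.
The F1 is b+ c / b c+, so b c is a recombinant gamete class with expected frequency r/2 = 0.321/2 = 0.1605.
Expected number = 0.1605 × 873 = 140.12 ≈ 140.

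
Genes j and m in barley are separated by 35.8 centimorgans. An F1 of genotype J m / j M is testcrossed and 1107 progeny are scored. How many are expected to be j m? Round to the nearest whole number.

198

A map distance of 35.8 centimorgans corresponds to a recombination frequency of 0.358.
The F1 is J m / j M, so j m is a recombinant gamete class with expected frequency r/2 = 0.358/2 = 0.1790.
Expected number = 0.1790 × 1107 = 198.15 ≈ 198.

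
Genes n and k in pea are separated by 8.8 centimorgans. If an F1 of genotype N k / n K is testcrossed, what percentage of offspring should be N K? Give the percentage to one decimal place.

A map distance of 8.8 centimorgans corresponds to a recombination frequency of 0.088.
The F1 is N k / n K, so N K is a recombinant gamete class with expected frequency r/2 = 0.088/2 = 0.0440.
That is 0.0440 = 4.4% of the progeny.

4.4%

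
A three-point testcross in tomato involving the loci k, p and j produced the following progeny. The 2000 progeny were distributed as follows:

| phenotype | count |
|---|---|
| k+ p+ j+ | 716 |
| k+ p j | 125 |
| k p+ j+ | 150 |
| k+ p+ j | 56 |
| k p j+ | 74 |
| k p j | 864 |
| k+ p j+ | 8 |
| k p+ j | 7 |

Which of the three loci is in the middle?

p

The two most frequent reciprocal classes, k+ p+ j+ and k p j, are the parental types, so the F1 was k+ p+ j+ / k p j.
The two rarest classes, k+ p j+ and k p+ j, are the double crossovers. Comparing them with the parentals, only the p allele has switched, so p is the middle locus and the order is k – p – j.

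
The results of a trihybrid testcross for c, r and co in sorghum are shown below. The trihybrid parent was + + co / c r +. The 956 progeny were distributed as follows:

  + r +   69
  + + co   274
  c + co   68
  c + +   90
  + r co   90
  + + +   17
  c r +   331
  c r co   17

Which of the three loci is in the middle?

The two rarest classes, + + + and c r co, are the double crossovers. Comparing them with the parentals, only the co allele has switched, so co is the middle locus and the order is r – co – c.

co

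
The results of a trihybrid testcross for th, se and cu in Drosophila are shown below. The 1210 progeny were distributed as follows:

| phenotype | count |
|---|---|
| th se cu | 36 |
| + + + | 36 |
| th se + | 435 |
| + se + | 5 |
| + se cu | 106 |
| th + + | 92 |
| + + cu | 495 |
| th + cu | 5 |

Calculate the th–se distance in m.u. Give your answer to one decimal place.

The two most frequent reciprocal classes, th se + and + + cu, are the parental types, so the F1 was th se + / + + cu.
The two rarest classes, + se + and th + cu, are the double crossovers. Comparing them with the parentals, only the th allele has switched, so th is the middle locus and the order is cu – th – se.
Crossovers in the th–se interval produce the single-crossover classes th + + and + se cu (92 + 106 = 198) plus the double crossovers (10).
RF(th–se) = (198 + 10) / 1210 = 208/1210 = 0.1719 → 17.2 m.u.

17.2 m.u.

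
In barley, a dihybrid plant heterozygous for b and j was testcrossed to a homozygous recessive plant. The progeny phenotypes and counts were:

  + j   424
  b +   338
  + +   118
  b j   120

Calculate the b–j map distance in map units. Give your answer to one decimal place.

23.8 map units

The two most frequent classes, + j (424) and b + (338), are the parental types, so the F1 was + j / b +.
The recombinant classes are + + and b j: 118 + 120 = 238.
Recombination frequency = 238/1000 = 0.2380 ≈ 23.8%, i.e. 23.8 map units.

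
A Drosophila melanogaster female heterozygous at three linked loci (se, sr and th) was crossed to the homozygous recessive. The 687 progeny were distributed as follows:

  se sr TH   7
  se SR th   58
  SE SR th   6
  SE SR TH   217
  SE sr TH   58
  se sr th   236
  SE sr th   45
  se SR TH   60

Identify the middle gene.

The two most frequent reciprocal classes, SE SR TH and se sr th, are the parental types, so the F1 was SE SR TH / se sr th.
The two rarest classes, SE SR th and se sr TH, are the double crossovers. Comparing them with the parentals, only the th allele has switched, so th is the middle locus and the order is sr – th – se.

th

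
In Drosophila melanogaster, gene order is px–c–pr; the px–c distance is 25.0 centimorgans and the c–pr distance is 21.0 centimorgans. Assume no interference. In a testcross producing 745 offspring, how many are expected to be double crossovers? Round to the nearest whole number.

Map distances give recombination frequencies of 0.250 and 0.210 for the two intervals.
With no interference, expected double-crossover frequency = 0.250 × 0.210 = 0.05250.
Expected number = 0.05250 × 745 = 39.11 ≈ 39.

39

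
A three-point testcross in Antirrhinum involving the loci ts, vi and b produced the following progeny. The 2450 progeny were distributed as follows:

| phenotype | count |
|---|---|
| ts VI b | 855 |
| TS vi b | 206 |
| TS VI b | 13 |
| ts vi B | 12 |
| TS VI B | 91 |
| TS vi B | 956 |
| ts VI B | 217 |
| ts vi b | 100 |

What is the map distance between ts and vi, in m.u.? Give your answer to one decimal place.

8.8 m.u.

The two most frequent reciprocal classes, TS vi B and ts VI b, are the parental types, so the F1 was TS vi B / ts VI b.
The two rarest classes, ts vi B and TS VI b, are the double crossovers. Comparing them with the parentals, only the ts allele has switched, so ts is the middle locus and the order is vi – ts – b.
Crossovers in the vi–ts interval produce the single-crossover classes TS VI B and ts vi b (91 + 100 = 191) plus the double crossovers (25).
RF(vi–ts) = (191 + 25) / 2450 = 216/2450 = 0.0882 → 8.8 m.u.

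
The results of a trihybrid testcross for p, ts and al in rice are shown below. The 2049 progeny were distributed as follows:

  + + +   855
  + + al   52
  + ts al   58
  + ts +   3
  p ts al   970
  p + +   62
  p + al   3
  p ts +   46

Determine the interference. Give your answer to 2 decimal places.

0.06

The two most frequent reciprocal classes, p ts al and + + +, are the parental types, so the F1 was p ts al / + + +.
The two rarest classes, p + al and + ts +, are the double crossovers. Comparing them with the parentals, only the ts allele has switched, so ts is the middle locus and the order is p – ts – al.
p–ts: (120 + 6)/2049 = 0.0615; ts–al: (98 + 6)/2049 = 0.0508.
Expected DCO frequency = 0.0615 × 0.0508 ≈ 0.00312; observed = 6/2049 ≈ 0.00293.
Coefficient of coincidence = 0.00293/0.00312 ≈ 0.94; interference = 1 − 0.94 = 0.06.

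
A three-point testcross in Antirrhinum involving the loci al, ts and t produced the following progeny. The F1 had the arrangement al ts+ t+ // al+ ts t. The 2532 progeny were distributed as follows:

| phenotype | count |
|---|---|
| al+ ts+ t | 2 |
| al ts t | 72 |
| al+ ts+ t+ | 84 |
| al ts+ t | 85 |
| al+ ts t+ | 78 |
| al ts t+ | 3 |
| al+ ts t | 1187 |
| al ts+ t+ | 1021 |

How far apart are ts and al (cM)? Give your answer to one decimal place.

The two rarest classes, al ts t+ and al+ ts+ t, are the double crossovers. Comparing them with the parentals, only the ts allele has switched, so ts is the middle locus and the order is t – ts – al.
Crossovers in the ts–al interval produce the single-crossover classes al+ ts+ t+ and al ts t (84 + 72 = 156) plus the double crossovers (5).
RF(ts–al) = (156 + 5) / 2532 = 161/2532 = 0.0636 → 6.4 cM.

6.4 cM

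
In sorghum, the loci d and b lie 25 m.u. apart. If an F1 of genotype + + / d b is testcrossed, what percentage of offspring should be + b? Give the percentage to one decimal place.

A map distance of 25 m.u. corresponds to a recombination frequency of 0.250.
The F1 is + + / d b, so + b is a recombinant gamete class with expected frequency r/2 = 0.250/2 = 0.1250.
That is 0.1250 = 12.5% of the progeny.

12.5%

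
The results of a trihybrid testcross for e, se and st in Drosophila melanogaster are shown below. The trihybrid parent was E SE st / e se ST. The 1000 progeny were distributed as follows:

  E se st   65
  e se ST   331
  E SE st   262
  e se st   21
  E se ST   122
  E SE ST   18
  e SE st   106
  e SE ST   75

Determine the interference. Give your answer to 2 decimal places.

0.18

The two rarest classes, E SE ST and e se st, are the double crossovers. Comparing them with the parentals, only the st allele has switched, so st is the middle locus and the order is e – st – se.
e–st: (228 + 39)/1000 = 0.2670; st–se: (140 + 39)/1000 = 0.1790.
Expected DCO frequency = 0.2670 × 0.1790 ≈ 0.04779; observed = 39/1000 ≈ 0.03900.
Coefficient of coincidence = 0.03900/0.04779 ≈ 0.82; interference = 1 − 0.82 = 0.18.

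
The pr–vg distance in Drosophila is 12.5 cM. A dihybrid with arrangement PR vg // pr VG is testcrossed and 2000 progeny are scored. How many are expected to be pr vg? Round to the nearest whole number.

125

A map distance of 12.5 cM corresponds to a recombination frequency of 0.125.
The F1 is PR vg / pr VG, so pr vg is a recombinant gamete class with expected frequency r/2 = 0.125/2 = 0.0625.
Expected number = 0.0625 × 2000 = 125.00 ≈ 125.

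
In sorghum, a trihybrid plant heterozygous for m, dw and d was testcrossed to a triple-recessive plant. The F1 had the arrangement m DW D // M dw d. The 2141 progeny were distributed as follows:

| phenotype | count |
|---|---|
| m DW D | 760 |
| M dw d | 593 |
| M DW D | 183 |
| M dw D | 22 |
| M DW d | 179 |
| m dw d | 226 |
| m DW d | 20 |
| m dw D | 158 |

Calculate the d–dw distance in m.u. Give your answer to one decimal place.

The two rarest classes, m DW d and M dw D, are the double crossovers. Comparing them with the parentals, only the d allele has switched, so d is the middle locus and the order is m – d – dw.
Crossovers in the d–dw interval produce the single-crossover classes m dw D and M DW d (158 + 179 = 337) plus the double crossovers (42).
RF(d–dw) = (337 + 42) / 2141 = 379/2141 = 0.1770 → 17.7 m.u.

17.7 m.u.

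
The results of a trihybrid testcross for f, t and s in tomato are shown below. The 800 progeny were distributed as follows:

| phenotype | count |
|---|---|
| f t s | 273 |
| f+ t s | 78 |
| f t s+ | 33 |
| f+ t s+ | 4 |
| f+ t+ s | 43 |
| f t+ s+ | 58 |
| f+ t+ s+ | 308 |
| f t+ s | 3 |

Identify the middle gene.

The two most frequent reciprocal classes, f t s and f+ t+ s+, are the parental types, so the F1 was f t s / f+ t+ s+.
The two rarest classes, f t+ s and f+ t s+, are the double crossovers. Comparing them with the parentals, only the t allele has switched, so t is the middle locus and the order is s – t – f.

t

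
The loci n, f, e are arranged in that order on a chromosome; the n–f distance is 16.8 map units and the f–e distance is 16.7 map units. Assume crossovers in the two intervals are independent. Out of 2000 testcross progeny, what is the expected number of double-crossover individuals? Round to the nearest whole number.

56

Map distances give recombination frequencies of 0.168 and 0.167 for the two intervals.
With no interference, expected double-crossover frequency = 0.168 × 0.167 = 0.02806.
Expected number = 0.02806 × 2000 = 56.11 ≈ 56.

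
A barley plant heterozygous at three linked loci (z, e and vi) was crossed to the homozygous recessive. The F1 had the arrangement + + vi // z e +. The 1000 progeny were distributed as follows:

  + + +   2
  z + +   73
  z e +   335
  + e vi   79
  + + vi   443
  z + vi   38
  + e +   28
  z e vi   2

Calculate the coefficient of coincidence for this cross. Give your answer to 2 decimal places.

0.37

The two rarest classes, + + + and z e vi, are the double crossovers. Comparing them with the parentals, only the vi allele has switched, so vi is the middle locus and the order is e – vi – z.
e–vi: (152 + 4)/1000 = 0.1560; vi–z: (66 + 4)/1000 = 0.0700.
Expected DCO frequency = 0.1560 × 0.0700 ≈ 0.01092; observed = 4/1000 ≈ 0.00400.
Coefficient of coincidence = 0.00400/0.01092 ≈ 0.37.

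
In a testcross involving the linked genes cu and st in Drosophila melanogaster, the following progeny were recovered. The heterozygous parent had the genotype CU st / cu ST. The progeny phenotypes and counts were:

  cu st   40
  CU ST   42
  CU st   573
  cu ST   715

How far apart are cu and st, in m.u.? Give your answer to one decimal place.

The recombinant classes are CU ST and cu st: 42 + 40 = 82.
Recombination frequency = 82/1370 = 0.0599 ≈ 6.0%, i.e. 6.0 m.u.

6.0 m.u.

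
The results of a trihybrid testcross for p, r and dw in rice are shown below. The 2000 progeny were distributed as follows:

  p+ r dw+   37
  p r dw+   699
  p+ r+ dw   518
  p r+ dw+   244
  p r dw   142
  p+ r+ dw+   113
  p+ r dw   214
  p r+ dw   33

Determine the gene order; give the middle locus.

The two most frequent reciprocal classes, p r dw+ and p+ r+ dw, are the parental types, so the F1 was p r dw+ / p+ r+ dw.
The two rarest classes, p+ r dw+ and p r+ dw, are the double crossovers. Comparing them with the parentals, only the p allele has switched, so p is the middle locus and the order is r – p – dw.

p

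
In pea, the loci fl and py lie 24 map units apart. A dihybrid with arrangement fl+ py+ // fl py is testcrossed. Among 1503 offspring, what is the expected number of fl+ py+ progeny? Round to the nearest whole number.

571

A map distance of 24 map units corresponds to a recombination frequency of 0.240.
The F1 is fl+ py+ / fl py, so fl+ py+ is a parental gamete class with expected frequency (1 − r)/2 = 0.760/2 = 0.3800.
Expected number = 0.3800 × 1503 = 571.14 ≈ 571.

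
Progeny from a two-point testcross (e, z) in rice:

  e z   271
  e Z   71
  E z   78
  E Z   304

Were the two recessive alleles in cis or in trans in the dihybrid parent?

cis

The two most frequent classes are E Z (304) and e z (271); these are the parental (non-recombinant) types.
So the F1 carried E Z on one chromosome and e z on the other — the recessive alleles are on the same chromosome (cis / coupling).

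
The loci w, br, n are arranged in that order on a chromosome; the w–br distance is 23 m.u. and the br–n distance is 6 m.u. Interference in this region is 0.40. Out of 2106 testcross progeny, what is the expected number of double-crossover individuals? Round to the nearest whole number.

17

Map distances give recombination frequencies of 0.230 and 0.060 for the two intervals.
With interference 0.40 (so coincidence = 0.60), expected double-crossover frequency = 0.230 × 0.060 × 0.60 = 0.00828.
Expected number = 0.00828 × 2106 = 17.44 ≈ 17.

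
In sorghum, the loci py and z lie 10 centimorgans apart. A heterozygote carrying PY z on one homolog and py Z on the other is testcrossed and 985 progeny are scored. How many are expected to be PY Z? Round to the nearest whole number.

49

A map distance of 10 centimorgans corresponds to a recombination frequency of 0.100.
The F1 is PY z / py Z, so PY Z is a recombinant gamete class with expected frequency r/2 = 0.100/2 = 0.0500.
Expected number = 0.0500 × 985 = 49.25 ≈ 49.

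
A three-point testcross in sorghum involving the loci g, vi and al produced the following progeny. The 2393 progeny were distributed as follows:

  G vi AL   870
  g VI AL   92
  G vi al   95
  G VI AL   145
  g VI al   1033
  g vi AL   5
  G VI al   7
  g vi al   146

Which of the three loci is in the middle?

g

The two most frequent reciprocal classes, G vi AL and g VI al, are the parental types, so the F1 was G vi AL / g VI al.
The two rarest classes, g vi AL and G VI al, are the double crossovers. Comparing them with the parentals, only the g allele has switched, so g is the middle locus and the order is vi – g – al.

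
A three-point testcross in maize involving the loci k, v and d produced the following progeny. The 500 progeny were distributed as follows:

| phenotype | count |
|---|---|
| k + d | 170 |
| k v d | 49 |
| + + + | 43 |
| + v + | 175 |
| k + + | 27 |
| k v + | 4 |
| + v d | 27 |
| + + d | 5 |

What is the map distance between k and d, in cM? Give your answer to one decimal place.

The two most frequent reciprocal classes, + v + and k + d, are the parental types, so the F1 was + v + / k + d.
The two rarest classes, k v + and + + d, are the double crossovers. Comparing them with the parentals, only the k allele has switched, so k is the middle locus and the order is d – k – v.
Crossovers in the d–k interval produce the single-crossover classes + v d and k + + (27 + 27 = 54) plus the double crossovers (9).
RF(d–k) = (54 + 9) / 500 = 63/500 = 0.1260 → 12.6 cM.

12.6 cM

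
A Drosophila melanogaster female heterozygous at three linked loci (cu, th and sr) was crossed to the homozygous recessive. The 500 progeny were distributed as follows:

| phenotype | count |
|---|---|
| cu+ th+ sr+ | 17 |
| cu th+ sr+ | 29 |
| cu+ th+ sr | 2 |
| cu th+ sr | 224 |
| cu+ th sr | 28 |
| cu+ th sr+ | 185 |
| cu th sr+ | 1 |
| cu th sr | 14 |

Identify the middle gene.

The two most frequent reciprocal classes, cu th+ sr and cu+ th sr+, are the parental types, so the F1 was cu th+ sr / cu+ th sr+.
The two rarest classes, cu+ th+ sr and cu th sr+, are the double crossovers. Comparing them with the parentals, only the cu allele has switched, so cu is the middle locus and the order is sr – cu – th.

cu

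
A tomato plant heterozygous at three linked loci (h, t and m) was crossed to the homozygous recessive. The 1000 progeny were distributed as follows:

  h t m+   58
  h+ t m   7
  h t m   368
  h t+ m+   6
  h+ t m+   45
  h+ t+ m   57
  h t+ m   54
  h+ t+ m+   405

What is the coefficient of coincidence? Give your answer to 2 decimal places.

The two most frequent reciprocal classes, h+ t+ m+ and h t m, are the parental types, so the F1 was h+ t+ m+ / h t m.
The two rarest classes, h t+ m+ and h+ t m, are the double crossovers. Comparing them with the parentals, only the h allele has switched, so h is the middle locus and the order is t – h – m.
t–h: (99 + 13)/1000 = 0.1120; h–m: (115 + 13)/1000 = 0.1280.
Expected DCO frequency = 0.1120 × 0.1280 ≈ 0.01434; observed = 13/1000 ≈ 0.01300.
Coefficient of coincidence = 0.01300/0.01434 ≈ 0.91.

0.91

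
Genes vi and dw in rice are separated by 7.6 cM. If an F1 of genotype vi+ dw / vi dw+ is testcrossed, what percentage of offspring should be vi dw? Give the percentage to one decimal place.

3.8%

A map distance of 7.6 cM corresponds to a recombination frequency of 0.076.
The F1 is vi+ dw / vi dw+, so vi dw is a recombinant gamete class with expected frequency r/2 = 0.076/2 = 0.0380.
That is 0.0380 = 3.8% of the progeny.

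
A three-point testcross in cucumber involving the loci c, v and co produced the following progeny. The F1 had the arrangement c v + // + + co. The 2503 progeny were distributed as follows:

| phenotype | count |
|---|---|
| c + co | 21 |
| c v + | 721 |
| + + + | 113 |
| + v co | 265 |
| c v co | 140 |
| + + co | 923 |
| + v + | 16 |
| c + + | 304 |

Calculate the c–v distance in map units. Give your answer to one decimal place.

The two rarest classes, + v + and c + co, are the double crossovers. Comparing them with the parentals, only the c allele has switched, so c is the middle locus and the order is co – c – v.
Crossovers in the c–v interval produce the single-crossover classes c + + and + v co (304 + 265 = 569) plus the double crossovers (37).
RF(c–v) = (569 + 37) / 2503 = 606/2503 = 0.2421 → 24.2 map units.

24.2 map units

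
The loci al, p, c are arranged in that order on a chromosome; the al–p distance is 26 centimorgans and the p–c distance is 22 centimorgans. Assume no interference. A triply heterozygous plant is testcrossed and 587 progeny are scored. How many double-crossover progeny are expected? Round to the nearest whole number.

Map distances give recombination frequencies of 0.260 and 0.220 for the two intervals.
With no interference, expected double-crossover frequency = 0.260 × 0.220 = 0.05720.
Expected number = 0.05720 × 587 = 33.58 ≈ 34.

34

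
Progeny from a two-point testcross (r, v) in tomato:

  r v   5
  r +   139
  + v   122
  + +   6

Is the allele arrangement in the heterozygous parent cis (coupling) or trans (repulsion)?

trans

The two most frequent classes are + v (122) and r + (139); these are the parental (non-recombinant) types.
So the F1 carried + v on one chromosome and r + on the other — the recessive alleles are on opposite chromosomes (trans / repulsion).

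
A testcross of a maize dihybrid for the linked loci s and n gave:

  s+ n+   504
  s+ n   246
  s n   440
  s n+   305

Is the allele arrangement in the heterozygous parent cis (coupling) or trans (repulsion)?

The two most frequent classes are s+ n+ (504) and s n (440); these are the parental (non-recombinant) types.
So the F1 carried s+ n+ on one chromosome and s n on the other — the recessive alleles are on the same chromosome (cis / coupling).

cis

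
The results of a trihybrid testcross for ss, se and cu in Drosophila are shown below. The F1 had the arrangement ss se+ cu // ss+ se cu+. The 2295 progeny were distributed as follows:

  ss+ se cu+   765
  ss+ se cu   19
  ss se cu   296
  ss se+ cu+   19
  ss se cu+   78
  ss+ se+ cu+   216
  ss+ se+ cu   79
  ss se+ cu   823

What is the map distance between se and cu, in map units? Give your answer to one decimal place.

The two rarest classes, ss se+ cu+ and ss+ se cu, are the double crossovers. Comparing them with the parentals, only the cu allele has switched, so cu is the middle locus and the order is se – cu – ss.
Crossovers in the se–cu interval produce the single-crossover classes ss se cu and ss+ se+ cu+ (296 + 216 = 512) plus the double crossovers (38).
RF(se–cu) = (512 + 38) / 2295 = 550/2295 = 0.2397 → 24.0 map units.

24.0 map units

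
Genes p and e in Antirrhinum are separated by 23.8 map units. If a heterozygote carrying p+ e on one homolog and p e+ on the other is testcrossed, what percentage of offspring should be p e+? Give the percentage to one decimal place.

A map distance of 23.8 map units corresponds to a recombination frequency of 0.238.
The F1 is p+ e / p e+, so p e+ is a parental gamete class with expected frequency (1 − r)/2 = 0.762/2 = 0.3810.
That is 0.3810 = 38.1% of the progeny.

38.1%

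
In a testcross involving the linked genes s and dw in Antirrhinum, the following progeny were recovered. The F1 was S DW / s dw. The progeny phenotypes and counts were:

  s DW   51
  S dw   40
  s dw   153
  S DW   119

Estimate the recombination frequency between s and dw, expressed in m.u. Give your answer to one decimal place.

The recombinant classes are S dw and s DW: 40 + 51 = 91.
Recombination frequency = 91/363 = 0.2507 ≈ 25.1%, i.e. 25.1 m.u.

25.1 m.u.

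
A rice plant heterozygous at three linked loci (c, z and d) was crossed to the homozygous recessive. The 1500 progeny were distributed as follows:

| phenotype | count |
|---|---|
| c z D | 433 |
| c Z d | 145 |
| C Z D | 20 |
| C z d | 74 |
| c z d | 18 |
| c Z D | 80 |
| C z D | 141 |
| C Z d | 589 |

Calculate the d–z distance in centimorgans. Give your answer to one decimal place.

The two most frequent reciprocal classes, C Z d and c z D, are the parental types, so the F1 was C Z d / c z D.
The two rarest classes, C Z D and c z d, are the double crossovers. Comparing them with the parentals, only the d allele has switched, so d is the middle locus and the order is c – d – z.
Crossovers in the d–z interval produce the single-crossover classes C z d and c Z D (74 + 80 = 154) plus the double crossovers (38).
RF(d–z) = (154 + 38) / 1500 = 192/1500 = 0.1280 → 12.8 centimorgans.

12.8 centimorgans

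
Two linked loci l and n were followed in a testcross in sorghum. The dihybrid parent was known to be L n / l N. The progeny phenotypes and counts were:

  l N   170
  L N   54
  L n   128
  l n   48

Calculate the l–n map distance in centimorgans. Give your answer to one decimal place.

The recombinant classes are L N and l n: 54 + 48 = 102.
Recombination frequency = 102/400 = 0.2550 ≈ 25.5%, i.e. 25.5 centimorgans.

25.5 centimorgans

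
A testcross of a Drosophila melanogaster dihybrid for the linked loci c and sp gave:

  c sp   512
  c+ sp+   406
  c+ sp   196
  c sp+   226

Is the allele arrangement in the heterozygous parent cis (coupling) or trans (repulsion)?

cis

The two most frequent classes are c+ sp+ (406) and c sp (512); these are the parental (non-recombinant) types.
So the F1 carried c+ sp+ on one chromosome and c sp on the other — the recessive alleles are on the same chromosome (cis / coupling).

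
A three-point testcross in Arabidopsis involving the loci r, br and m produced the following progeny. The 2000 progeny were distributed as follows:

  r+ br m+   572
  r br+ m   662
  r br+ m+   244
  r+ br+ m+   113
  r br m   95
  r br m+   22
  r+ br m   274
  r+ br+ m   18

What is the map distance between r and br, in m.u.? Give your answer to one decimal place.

The two most frequent reciprocal classes, r+ br m+ and r br+ m, are the parental types, so the F1 was r+ br m+ / r br+ m.
The two rarest classes, r br m+ and r+ br+ m, are the double crossovers. Comparing them with the parentals, only the r allele has switched, so r is the middle locus and the order is m – r – br.
Crossovers in the r–br interval produce the single-crossover classes r+ br+ m+ and r br m (113 + 95 = 208) plus the double crossovers (40).
RF(r–br) = (208 + 40) / 2000 = 248/2000 = 0.1240 → 12.4 m.u.

12.4 m.u.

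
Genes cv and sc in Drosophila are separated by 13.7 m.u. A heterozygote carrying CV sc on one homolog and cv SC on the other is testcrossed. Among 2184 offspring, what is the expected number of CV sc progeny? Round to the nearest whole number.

A map distance of 13.7 m.u. corresponds to a recombination frequency of 0.137.
The F1 is CV sc / cv SC, so CV sc is a parental gamete class with expected frequency (1 − r)/2 = 0.863/2 = 0.4315.
Expected number = 0.4315 × 2184 = 942.40 ≈ 942.

942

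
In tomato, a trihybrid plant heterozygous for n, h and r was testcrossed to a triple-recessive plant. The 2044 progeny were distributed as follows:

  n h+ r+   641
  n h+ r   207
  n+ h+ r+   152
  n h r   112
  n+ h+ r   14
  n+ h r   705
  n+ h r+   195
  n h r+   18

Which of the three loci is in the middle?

The two most frequent reciprocal classes, n h+ r+ and n+ h r, are the parental types, so the F1 was n h+ r+ / n+ h r.
The two rarest classes, n h r+ and n+ h+ r, are the double crossovers. Comparing them with the parentals, only the h allele has switched, so h is the middle locus and the order is r – h – n.

h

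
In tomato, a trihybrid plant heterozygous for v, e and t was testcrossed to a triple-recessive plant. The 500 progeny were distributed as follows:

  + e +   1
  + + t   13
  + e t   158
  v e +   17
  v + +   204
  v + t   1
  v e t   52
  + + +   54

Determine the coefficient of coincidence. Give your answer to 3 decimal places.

The two most frequent reciprocal classes, v + + and + e t, are the parental types, so the F1 was v + + / + e t.
The two rarest classes, v + t and + e +, are the double crossovers. Comparing them with the parentals, only the t allele has switched, so t is the middle locus and the order is e – t – v.
e–t: (30 + 2)/500 = 0.0640; t–v: (106 + 2)/500 = 0.2160.
Expected DCO frequency = 0.0640 × 0.2160 ≈ 0.01382; observed = 2/500 ≈ 0.00400.
Coefficient of coincidence = 0.00400/0.01382 ≈ 0.289.

0.289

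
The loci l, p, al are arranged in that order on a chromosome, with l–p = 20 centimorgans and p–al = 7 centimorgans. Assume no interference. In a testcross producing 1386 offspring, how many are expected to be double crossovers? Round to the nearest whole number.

19

Map distances give recombination frequencies of 0.200 and 0.070 for the two intervals.
With no interference, expected double-crossover frequency = 0.200 × 0.070 = 0.01400.
Expected number = 0.01400 × 1386 = 19.40 ≈ 19.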